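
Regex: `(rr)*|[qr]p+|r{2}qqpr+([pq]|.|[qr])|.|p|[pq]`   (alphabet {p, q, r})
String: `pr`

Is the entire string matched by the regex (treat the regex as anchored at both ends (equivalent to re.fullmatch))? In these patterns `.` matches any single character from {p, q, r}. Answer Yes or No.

No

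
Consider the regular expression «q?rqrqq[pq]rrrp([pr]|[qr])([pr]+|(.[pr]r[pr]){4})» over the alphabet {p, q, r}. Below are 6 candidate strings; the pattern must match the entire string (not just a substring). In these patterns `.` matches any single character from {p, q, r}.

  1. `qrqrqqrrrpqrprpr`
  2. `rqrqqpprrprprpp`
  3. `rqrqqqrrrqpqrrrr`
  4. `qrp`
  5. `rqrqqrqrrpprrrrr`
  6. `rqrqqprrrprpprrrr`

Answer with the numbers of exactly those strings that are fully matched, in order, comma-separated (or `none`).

1 → no match
2 → no match
3 → no match
4. `qrp` → no match
5 → no match
6 → match

6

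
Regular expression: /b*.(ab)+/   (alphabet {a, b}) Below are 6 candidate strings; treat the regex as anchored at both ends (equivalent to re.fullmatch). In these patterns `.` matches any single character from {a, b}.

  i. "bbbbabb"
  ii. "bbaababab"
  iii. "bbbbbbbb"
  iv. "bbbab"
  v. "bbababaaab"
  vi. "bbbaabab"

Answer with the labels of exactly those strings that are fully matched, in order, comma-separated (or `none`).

i → no match — must end with "ab"
ii → match
iii → no match — must end with "ab"
iv → match
v → no match
vi → match

ii, iv, vi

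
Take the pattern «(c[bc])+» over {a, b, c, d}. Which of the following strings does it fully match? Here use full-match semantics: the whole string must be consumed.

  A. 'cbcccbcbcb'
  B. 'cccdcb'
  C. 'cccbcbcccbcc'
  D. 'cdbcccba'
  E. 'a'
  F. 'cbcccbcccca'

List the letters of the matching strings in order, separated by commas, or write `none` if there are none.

A → match
B → no match
C → match
D → no match
E → no match — must start with 'c'
F → no match

A, C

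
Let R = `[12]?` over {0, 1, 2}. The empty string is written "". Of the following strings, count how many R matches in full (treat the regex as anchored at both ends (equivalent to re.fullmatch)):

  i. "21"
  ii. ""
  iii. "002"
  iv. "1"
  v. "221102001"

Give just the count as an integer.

i → no match
ii → match
iii → no match
iv → match
v → no match
Total matched: 2

2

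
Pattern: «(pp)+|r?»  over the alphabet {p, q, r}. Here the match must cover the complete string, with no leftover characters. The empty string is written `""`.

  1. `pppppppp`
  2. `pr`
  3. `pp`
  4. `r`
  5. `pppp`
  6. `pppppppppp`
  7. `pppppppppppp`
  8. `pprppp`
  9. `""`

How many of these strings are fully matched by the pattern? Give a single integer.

1. `pppppppp` → match
2. `pr` → no match
3. `pp` → match
4. `r` → match
5. `pppp` → match
6. `pppppppppp` → match
7. `pppppppppppp` → match
8. `pprppp` → no match
9. `""` → match
Total matched: 7

7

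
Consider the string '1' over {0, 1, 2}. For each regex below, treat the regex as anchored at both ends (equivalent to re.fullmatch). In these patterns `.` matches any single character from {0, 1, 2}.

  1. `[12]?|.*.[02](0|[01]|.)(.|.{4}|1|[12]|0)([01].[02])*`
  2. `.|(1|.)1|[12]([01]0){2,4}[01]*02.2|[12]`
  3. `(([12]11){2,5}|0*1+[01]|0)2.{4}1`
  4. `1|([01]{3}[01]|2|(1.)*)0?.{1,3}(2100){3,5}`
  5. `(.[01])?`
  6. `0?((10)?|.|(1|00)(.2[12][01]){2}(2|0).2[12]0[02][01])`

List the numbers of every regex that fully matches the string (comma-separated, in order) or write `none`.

1, 2, 4, 6

1 → match
2 → match
3 → no match
4 → match
5 → no match
6 → match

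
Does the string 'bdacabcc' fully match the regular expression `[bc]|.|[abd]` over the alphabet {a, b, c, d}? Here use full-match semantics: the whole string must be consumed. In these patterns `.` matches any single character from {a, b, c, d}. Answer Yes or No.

No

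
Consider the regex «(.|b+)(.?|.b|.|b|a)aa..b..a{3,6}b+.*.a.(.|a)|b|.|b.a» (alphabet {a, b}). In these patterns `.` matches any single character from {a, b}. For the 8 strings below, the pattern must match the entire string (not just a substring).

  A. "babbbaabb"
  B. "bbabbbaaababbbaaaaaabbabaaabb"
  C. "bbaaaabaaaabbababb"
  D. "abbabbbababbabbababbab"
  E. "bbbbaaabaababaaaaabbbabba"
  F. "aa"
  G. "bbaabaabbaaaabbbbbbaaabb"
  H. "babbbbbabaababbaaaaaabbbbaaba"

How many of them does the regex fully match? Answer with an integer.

A → no match
B → no match
C → no match
D → no match
E → no match
F → no match
G → no match
H → no match
Total matched: 0

0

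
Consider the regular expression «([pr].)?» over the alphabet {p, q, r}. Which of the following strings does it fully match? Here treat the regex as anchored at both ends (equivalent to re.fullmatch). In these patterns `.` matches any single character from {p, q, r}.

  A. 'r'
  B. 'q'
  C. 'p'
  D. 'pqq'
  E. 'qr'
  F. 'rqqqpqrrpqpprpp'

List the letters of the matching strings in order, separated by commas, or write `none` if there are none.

A → no match
B → no match
C → no match
D → no match
E → no match
F → no match

none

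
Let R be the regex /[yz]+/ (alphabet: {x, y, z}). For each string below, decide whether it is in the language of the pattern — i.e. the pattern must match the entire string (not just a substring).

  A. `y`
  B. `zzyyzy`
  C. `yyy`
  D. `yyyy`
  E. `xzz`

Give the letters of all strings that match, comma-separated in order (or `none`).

A, B, C, D

A. `y` → match
B. `zzyyzy` → match
C. `yyy` → match
D. `yyyy` → match
E. `xzz` → no match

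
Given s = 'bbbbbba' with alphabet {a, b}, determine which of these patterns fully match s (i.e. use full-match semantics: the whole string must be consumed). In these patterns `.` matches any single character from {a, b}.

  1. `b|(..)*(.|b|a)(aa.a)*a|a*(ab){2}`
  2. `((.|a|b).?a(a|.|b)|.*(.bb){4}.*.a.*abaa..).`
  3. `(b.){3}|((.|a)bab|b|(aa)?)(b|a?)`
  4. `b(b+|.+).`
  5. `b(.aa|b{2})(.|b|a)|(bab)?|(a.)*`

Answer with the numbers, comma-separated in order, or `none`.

4

1 → no match
2 → no match
3 → no match
4 → match
5 → no match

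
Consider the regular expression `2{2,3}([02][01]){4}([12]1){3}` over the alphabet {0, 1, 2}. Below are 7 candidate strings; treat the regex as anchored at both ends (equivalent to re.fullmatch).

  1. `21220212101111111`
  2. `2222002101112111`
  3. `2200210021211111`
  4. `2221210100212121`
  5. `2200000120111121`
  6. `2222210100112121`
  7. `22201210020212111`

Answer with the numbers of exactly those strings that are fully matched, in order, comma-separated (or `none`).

1 → no match
2 → no match
3 → match
4 → match
5 → match
6 → no match
7 → match

3, 4, 5, 7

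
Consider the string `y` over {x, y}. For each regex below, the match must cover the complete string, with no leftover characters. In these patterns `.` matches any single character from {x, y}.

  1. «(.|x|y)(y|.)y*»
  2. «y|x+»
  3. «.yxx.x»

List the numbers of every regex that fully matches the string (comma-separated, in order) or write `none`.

2

1 → no match
2 → match
3 → no match — must end with `x`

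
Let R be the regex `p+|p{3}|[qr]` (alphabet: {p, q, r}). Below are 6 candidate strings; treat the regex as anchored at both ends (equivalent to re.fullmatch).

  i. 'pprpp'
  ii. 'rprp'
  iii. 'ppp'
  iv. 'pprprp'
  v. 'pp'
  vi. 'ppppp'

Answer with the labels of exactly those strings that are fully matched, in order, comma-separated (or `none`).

i → no match
ii → no match
iii → match
iv → no match
v → match
vi → match

iii, v, vi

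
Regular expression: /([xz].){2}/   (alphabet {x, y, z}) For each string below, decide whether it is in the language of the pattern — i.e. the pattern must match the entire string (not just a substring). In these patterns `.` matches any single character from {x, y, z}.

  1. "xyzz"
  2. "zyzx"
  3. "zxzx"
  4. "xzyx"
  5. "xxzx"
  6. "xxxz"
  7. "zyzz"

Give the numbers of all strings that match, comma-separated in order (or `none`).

1, 2, 3, 5, 6, 7

1. "xyzz" → match
2. "zyzx" → match
3. "zxzx" → match
4. "xzyx" → no match
5. "xxzx" → match
6. "xxxz" → match
7. "zyzz" → match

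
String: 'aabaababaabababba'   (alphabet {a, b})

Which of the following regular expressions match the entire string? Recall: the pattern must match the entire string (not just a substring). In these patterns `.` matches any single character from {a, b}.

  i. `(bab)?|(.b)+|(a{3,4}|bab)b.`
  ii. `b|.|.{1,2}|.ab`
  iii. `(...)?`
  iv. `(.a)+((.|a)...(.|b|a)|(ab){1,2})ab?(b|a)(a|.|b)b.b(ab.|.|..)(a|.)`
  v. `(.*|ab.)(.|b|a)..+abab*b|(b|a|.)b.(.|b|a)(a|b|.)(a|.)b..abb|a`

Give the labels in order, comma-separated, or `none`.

iv

i → no match
ii → no match
iii → no match
iv → match
v → no match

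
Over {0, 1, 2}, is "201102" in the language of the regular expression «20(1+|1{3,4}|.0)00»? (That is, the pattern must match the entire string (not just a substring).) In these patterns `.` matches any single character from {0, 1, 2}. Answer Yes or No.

No

Every match must end with "00", but "201102" does not.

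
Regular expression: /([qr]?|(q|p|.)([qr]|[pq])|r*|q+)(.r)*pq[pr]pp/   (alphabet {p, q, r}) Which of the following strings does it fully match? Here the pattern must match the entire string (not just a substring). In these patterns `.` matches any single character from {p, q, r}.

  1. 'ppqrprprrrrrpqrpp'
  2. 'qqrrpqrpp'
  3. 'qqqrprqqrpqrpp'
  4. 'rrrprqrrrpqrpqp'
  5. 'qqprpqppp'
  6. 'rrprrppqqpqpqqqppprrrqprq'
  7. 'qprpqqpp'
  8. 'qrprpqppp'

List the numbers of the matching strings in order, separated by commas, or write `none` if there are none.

1 → match
2 → match
3 → no match
4 → no match — must end with 'pp'
5 → match
6 → no match — must end with 'pp'
7 → no match
8 → match

1, 2, 5, 8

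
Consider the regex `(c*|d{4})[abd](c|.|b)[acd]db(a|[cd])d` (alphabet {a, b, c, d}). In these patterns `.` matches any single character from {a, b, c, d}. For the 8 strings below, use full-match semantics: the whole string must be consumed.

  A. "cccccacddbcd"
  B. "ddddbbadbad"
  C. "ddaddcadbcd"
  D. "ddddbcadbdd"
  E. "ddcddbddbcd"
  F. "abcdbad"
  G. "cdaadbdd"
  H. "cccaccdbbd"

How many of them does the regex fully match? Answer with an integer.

A. "cccccacddbcd" → match
B. "ddddbbadbad" → match
C. "ddaddcadbcd" → no match
D. "ddddbcadbdd" → match
E. "ddcddbddbcd" → no match
F. "abcdbad" → match
G. "cdaadbdd" → match
H. "cccaccdbbd" → no match
Total matched: 5

5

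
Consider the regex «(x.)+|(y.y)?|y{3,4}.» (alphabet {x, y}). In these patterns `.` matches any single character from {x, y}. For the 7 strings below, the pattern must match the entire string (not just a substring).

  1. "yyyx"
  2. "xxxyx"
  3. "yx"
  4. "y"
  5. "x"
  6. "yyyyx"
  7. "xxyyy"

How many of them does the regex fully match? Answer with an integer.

2

1 → match
2 → no match
3 → no match
4 → no match
5 → no match
6 → match
7 → no match
Total matched: 2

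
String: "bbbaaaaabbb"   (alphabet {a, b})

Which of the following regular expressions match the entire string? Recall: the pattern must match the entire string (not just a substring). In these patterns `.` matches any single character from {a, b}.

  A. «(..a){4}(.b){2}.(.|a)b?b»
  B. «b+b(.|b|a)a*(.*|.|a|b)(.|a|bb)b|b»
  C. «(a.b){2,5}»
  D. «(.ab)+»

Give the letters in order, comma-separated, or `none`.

B

A → no match
B → match
C → no match — must start with "a"
D → no match — must end with "ab"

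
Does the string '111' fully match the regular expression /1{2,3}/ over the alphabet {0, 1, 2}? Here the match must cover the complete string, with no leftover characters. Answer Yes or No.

Yes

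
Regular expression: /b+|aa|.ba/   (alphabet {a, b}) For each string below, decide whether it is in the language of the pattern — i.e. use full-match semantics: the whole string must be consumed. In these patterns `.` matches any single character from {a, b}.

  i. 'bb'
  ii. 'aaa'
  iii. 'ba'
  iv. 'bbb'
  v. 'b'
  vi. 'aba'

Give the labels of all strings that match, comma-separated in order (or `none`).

i, iv, v, vi

i → match
ii → no match
iii → no match
iv → match
v → match
vi → match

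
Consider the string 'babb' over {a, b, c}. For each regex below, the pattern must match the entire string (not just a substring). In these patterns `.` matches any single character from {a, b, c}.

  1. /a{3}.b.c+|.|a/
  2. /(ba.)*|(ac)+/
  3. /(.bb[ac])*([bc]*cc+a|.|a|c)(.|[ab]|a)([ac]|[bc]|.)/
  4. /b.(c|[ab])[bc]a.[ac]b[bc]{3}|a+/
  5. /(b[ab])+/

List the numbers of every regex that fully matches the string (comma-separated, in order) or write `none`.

1 → no match
2 → no match
3 → no match
4 → no match
5 → match

5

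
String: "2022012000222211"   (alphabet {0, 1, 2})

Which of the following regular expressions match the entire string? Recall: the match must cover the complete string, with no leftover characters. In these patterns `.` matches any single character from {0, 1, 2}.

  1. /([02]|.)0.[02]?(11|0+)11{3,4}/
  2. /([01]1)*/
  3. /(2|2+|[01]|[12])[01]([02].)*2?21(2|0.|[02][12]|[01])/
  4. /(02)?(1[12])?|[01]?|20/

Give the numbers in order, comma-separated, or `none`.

3

1 → no match
2 → no match
3 → match
4 → no match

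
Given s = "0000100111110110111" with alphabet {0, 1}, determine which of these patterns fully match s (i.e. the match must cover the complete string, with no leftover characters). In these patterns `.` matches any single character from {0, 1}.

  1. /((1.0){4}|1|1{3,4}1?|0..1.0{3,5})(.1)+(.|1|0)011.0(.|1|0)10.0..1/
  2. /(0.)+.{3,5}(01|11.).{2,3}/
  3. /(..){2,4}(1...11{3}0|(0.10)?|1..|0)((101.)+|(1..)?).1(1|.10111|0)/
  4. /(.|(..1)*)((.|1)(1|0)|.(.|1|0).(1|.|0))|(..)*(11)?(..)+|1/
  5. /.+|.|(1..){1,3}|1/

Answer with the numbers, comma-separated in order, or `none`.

1 → no match
2 → no match
3 → match
4 → no match
5 → match

3, 5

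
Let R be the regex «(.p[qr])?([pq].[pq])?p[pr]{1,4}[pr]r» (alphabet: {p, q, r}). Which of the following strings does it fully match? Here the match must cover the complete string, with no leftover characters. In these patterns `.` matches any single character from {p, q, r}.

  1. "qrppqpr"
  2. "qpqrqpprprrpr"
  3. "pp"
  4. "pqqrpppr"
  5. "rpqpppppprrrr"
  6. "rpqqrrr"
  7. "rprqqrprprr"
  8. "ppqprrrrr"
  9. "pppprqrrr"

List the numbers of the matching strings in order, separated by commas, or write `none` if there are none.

1. "qrppqpr" → no match
2 → no match
3. "pp" → no match — must end with "r"
4. "pqqrpppr" → no match
5 → match
6. "rpqqrrr" → no match
7. "rprqqrprprr" → no match
8. "ppqprrrrr" → match
9. "pppprqrrr" → no match

5, 8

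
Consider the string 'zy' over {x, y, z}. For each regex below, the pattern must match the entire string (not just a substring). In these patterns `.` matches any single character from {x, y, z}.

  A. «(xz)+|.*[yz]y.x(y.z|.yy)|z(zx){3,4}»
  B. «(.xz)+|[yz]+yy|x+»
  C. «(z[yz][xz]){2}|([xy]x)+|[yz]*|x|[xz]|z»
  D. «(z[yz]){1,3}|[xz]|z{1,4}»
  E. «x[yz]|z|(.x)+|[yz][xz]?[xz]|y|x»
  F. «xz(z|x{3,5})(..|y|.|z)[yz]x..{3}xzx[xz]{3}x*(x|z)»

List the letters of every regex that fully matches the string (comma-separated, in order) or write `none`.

A → no match
B → no match
C → match
D → match
E → no match
F → no match — must start with 'xz'

C, D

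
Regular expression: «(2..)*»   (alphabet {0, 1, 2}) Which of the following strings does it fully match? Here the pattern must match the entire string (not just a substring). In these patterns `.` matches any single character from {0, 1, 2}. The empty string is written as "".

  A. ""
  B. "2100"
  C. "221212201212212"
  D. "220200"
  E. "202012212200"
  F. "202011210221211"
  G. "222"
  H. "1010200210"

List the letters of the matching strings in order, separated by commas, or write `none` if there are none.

A, C, D, G

A. "" → match
B. "2100" → no match
C → match
D. "220200" → match
E. "202012212200" → no match
F → no match
G. "222" → match
H. "1010200210" → no match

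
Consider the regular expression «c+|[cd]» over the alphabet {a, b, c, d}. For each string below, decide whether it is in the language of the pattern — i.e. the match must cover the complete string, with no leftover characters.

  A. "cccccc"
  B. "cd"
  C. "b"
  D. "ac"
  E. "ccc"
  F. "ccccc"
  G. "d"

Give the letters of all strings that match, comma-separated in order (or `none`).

A → match
B → no match
C → no match
D → no match
E → match
F → match
G → match

A, E, F, G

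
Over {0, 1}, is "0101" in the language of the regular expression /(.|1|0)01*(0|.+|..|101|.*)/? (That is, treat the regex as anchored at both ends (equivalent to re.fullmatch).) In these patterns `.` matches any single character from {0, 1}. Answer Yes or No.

No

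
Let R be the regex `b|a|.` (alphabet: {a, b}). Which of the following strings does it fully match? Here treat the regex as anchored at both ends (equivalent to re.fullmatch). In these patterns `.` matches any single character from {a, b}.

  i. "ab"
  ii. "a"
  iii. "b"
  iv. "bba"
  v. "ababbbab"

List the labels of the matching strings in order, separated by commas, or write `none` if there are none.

i → no match
ii → match
iii → match
iv → no match
v → no match

ii, iii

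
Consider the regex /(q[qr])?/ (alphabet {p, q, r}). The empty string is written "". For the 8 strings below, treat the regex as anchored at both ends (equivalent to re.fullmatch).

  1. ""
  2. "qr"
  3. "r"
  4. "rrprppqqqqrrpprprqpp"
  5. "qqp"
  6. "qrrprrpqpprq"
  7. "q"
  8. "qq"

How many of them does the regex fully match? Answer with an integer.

1 → match
2 → match
3 → no match
4 → no match
5 → no match
6 → no match
7 → no match
8 → match
Total matched: 3

3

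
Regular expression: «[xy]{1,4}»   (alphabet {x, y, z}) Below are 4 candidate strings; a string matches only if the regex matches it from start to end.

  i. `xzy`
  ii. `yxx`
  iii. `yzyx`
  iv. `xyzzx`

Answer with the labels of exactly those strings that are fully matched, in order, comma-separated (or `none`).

ii

i → no match
ii → match
iii → no match
iv → no match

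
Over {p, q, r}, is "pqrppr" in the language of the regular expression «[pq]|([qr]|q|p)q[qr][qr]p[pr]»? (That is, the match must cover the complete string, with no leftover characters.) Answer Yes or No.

No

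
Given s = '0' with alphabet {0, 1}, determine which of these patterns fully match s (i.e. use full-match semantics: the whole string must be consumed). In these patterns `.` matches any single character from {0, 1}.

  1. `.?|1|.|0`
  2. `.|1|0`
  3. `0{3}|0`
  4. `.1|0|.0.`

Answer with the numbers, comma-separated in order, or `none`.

1, 2, 3, 4

1 → match
2 → match
3 → match
4 → match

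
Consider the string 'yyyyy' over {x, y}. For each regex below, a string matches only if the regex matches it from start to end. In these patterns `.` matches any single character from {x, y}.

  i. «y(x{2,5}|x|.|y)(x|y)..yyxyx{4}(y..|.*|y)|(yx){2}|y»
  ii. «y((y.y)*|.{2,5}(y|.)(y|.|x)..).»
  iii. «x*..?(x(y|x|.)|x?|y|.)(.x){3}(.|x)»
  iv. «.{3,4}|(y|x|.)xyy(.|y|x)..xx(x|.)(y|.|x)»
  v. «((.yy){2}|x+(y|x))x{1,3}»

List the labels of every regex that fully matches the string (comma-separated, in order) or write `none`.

i → no match
ii → match
iii → no match
iv → no match
v → no match — must end with 'x'

ii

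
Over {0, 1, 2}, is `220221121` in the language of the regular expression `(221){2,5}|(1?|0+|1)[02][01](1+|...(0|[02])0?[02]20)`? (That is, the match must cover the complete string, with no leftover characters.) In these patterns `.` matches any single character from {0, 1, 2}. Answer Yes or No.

No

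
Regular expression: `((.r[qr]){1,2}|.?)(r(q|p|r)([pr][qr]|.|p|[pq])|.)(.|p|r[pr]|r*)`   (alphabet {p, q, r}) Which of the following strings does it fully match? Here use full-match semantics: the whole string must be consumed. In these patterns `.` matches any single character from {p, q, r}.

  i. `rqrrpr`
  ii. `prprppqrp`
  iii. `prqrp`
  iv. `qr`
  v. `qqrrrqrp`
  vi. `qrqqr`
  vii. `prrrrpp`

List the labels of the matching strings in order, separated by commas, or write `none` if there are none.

i → no match
ii → no match
iii → match
iv → match
v → no match
vi → match
vii → match

iii, iv, vi, vii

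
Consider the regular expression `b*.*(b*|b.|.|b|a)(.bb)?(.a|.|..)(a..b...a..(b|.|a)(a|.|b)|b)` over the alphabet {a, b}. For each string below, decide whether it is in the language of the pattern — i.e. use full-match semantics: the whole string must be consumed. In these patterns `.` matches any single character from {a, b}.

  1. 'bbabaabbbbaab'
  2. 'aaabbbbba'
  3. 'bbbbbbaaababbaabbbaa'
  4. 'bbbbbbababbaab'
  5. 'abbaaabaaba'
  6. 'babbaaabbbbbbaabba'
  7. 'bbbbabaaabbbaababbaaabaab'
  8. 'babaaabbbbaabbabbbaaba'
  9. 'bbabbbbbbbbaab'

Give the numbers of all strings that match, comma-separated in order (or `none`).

1 → match
2 → no match
3 → no match
4 → match
5 → no match
6 → match
7 → match
8 → no match
9 → match

1, 4, 6, 7, 9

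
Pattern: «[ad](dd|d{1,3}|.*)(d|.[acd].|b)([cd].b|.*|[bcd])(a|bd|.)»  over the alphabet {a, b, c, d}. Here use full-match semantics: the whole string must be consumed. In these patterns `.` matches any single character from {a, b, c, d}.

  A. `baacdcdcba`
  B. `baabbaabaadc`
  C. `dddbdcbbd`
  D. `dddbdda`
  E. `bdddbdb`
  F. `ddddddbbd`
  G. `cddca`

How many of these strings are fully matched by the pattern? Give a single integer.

A → no match
B → no match
C → match
D → match
E → no match
F → match
G → no match
Total matched: 3

3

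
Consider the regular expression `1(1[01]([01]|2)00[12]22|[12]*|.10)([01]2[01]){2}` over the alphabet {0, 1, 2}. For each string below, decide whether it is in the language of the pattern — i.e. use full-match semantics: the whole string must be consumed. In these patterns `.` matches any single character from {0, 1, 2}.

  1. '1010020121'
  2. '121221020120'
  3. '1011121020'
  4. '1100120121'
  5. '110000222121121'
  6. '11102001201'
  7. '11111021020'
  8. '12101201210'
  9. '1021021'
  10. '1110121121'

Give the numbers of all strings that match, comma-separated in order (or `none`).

1, 2, 5, 7, 9, 10

1 → match
2 → match
3 → no match
4 → no match
5 → match
6 → no match
7 → match
8 → no match
9 → match
10 → match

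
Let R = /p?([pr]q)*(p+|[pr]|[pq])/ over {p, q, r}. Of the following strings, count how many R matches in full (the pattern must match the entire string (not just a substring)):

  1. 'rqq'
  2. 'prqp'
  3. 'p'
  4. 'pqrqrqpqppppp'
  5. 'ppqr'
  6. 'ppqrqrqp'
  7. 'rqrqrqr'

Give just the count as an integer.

7

1. 'rqq' → match
2. 'prqp' → match
3. 'p' → match
4 → match
5. 'ppqr' → match
6. 'ppqrqrqp' → match
7. 'rqrqrqr' → match
Total matched: 7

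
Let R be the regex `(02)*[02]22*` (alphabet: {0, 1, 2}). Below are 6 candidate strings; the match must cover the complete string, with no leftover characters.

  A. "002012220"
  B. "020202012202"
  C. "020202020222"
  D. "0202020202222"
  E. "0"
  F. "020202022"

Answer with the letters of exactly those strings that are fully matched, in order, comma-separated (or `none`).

A. "002012220" → no match
B. "020202012202" → no match
C. "020202020222" → match
D → match
E. "0" → no match
F. "020202022" → match

C, D, F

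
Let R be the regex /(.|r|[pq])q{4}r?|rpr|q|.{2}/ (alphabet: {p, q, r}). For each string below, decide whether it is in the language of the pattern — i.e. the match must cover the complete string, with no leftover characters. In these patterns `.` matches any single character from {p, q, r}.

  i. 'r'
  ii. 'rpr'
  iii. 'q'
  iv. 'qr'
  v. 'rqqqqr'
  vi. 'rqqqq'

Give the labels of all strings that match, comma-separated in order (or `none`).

i → no match
ii → match
iii → match
iv → match
v → match
vi → match

ii, iii, iv, v, vi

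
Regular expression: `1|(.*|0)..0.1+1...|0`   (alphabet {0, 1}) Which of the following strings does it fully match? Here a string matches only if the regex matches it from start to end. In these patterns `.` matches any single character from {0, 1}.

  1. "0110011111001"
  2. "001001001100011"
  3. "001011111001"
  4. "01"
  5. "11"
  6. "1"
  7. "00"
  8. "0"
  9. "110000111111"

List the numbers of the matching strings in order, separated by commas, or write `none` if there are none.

1, 3, 6, 8, 9

1 → match
2 → no match
3 → match
4 → no match
5 → no match
6 → match
7 → no match
8 → match
9 → match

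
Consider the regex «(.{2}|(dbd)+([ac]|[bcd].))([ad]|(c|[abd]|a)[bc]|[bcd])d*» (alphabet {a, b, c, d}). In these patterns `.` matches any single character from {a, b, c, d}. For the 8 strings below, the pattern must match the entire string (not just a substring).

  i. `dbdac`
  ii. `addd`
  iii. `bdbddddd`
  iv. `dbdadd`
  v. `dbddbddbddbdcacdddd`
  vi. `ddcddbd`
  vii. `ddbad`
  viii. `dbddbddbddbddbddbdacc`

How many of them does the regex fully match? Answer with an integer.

i → match
ii → match
iii → match
iv → match
v → match
vi → no match
vii → no match
viii → match
Total matched: 6

6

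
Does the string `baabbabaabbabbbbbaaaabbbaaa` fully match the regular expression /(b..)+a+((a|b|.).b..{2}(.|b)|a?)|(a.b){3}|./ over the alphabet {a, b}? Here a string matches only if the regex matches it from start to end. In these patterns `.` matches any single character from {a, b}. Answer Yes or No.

Yes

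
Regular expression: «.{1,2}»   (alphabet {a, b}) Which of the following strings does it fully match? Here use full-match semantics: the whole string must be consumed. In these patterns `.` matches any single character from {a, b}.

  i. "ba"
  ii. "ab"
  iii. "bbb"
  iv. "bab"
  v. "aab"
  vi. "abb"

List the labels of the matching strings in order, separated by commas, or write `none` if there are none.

i. "ba" → match
ii. "ab" → match
iii. "bbb" → no match
iv. "bab" → no match
v. "aab" → no match
vi. "abb" → no match

i, ii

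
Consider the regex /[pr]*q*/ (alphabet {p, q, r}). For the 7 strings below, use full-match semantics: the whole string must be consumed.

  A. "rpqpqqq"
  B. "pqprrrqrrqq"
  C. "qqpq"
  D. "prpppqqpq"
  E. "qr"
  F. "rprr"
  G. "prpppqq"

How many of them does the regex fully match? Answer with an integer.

A → no match
B → no match
C → no match
D → no match
E → no match
F → match
G → match
Total matched: 2

2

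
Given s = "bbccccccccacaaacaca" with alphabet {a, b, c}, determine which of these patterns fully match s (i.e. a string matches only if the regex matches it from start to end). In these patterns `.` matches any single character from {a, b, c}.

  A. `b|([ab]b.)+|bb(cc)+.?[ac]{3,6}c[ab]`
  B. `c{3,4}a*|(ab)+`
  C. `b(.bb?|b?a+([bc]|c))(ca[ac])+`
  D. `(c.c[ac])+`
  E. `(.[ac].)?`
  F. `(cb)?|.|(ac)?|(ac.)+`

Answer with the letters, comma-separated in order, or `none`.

A → match
B → no match
C → no match
D → no match — must start with "c"
E → no match
F → no match

A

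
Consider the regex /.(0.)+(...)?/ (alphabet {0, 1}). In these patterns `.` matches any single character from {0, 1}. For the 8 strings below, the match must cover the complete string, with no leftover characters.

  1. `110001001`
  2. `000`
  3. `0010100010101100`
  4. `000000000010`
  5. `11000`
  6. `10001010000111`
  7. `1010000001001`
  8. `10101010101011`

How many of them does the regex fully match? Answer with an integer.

1 → no match
2 → match
3 → match
4 → match
5 → no match
6 → match
7 → no match
8 → match
Total matched: 5

5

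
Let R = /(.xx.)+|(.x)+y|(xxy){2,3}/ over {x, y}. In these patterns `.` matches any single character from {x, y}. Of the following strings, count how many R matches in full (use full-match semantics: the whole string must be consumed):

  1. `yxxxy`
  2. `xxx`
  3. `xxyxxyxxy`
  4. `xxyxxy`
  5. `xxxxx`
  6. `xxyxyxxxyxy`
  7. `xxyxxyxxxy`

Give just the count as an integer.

4

1. `yxxxy` → match
2. `xxx` → no match
3. `xxyxxyxxy` → match
4. `xxyxxy` → match
5. `xxxxx` → no match
6. `xxyxyxxxyxy` → match
7. `xxyxxyxxxy` → no match
Total matched: 4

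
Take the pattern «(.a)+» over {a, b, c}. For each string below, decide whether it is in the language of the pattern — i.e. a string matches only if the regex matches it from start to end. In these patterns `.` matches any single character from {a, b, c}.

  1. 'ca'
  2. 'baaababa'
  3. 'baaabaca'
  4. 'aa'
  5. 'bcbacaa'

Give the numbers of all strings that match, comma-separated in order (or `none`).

1, 2, 3, 4

1 → match
2 → match
3 → match
4 → match
5 → no match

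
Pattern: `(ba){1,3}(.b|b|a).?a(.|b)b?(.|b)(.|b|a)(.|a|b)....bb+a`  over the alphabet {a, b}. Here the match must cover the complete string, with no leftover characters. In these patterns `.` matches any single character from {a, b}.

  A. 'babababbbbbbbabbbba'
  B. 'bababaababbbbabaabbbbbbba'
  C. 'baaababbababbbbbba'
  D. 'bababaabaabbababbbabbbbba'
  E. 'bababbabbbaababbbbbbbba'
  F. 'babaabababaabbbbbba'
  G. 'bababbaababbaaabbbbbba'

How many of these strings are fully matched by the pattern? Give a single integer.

A → match
B → match
C → match
D → match
E → match
F → match
G → match
Total matched: 7

7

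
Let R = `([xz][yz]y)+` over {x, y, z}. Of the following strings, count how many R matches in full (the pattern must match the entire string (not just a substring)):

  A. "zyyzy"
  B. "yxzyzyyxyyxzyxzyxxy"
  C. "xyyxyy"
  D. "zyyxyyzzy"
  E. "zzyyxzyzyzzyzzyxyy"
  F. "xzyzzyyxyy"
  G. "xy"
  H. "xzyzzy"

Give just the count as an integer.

A → no match
B → no match
C → match
D → match
E → no match
F → no match
G → no match
H → match
Total matched: 3

3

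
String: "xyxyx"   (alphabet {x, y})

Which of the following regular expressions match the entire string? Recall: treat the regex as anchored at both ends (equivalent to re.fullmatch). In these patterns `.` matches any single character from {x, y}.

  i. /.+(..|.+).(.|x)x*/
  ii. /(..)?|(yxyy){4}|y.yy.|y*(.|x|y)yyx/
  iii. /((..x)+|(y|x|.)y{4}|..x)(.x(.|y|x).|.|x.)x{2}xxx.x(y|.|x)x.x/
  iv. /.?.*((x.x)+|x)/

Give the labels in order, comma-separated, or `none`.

i, iv

i → match
ii → no match
iii → no match
iv → match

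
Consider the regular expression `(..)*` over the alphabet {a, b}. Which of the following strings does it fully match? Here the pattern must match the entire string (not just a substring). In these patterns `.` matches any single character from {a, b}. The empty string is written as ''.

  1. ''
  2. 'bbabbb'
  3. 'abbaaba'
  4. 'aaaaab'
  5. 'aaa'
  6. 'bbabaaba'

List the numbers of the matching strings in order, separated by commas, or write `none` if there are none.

1, 2, 4, 6

1 → match
2 → match
3 → no match
4 → match
5 → no match
6 → match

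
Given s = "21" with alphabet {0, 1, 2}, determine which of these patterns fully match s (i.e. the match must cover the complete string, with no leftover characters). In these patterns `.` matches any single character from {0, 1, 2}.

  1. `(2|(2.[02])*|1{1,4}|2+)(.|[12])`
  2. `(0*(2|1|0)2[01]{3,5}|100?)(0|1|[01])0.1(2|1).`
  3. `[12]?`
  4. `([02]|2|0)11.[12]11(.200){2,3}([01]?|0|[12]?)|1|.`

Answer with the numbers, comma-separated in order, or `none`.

1 → match
2 → no match
3 → no match
4 → no match

1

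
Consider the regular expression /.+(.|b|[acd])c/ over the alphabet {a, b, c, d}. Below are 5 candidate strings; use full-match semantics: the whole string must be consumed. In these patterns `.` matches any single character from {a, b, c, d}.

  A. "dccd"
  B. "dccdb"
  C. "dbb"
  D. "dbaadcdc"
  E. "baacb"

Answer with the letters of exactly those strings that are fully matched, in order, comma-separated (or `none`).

D

A → no match — must end with "c"
B → no match — must end with "c"
C → no match — must end with "c"
D → match
E → no match — must end with "c"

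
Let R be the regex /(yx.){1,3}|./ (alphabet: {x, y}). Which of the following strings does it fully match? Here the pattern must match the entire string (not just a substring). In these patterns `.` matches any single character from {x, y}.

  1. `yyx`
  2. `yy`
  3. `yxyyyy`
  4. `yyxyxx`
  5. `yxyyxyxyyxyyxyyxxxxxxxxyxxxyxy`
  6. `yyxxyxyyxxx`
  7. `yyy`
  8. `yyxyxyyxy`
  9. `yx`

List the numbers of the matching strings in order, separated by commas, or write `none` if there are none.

none

1. `yyx` → no match
2. `yy` → no match
3. `yxyyyy` → no match
4. `yyxyxx` → no match
5 → no match
6. `yyxxyxyyxxx` → no match
7. `yyy` → no match
8. `yyxyxyyxy` → no match
9. `yx` → no match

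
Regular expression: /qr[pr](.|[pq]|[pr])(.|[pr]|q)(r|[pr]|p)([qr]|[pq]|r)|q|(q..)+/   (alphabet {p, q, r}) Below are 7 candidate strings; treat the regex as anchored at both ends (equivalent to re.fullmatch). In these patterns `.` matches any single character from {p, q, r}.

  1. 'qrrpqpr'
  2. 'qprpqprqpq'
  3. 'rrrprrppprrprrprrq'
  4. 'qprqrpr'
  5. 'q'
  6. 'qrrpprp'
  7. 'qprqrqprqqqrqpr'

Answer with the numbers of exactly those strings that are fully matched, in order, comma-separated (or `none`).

1 → match
2 → no match
3 → no match
4 → no match
5 → match
6 → match
7 → no match

1, 5, 6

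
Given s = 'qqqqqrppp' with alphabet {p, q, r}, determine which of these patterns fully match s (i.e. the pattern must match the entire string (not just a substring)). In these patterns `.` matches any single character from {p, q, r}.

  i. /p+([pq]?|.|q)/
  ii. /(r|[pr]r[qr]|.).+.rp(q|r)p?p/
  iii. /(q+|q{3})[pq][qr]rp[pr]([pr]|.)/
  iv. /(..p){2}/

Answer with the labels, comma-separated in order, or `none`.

iii

i → no match — must start with 'p'
ii → no match
iii → match
iv → no match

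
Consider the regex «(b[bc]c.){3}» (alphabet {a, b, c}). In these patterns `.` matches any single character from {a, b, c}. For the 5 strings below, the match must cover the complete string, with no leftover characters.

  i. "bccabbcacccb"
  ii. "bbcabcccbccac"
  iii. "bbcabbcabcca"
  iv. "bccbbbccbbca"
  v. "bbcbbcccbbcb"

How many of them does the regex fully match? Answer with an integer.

i → no match
ii → no match
iii → match
iv → match
v → match
Total matched: 3

3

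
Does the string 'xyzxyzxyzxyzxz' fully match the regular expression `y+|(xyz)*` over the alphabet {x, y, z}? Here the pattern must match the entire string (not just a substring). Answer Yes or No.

No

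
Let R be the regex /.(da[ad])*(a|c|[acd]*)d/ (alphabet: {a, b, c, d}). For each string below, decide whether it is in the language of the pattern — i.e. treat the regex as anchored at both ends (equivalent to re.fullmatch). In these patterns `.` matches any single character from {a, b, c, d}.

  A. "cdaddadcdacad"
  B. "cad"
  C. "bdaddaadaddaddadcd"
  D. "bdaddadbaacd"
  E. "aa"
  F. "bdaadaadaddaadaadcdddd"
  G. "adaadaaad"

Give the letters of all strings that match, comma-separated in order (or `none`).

A, B, C, F, G

A → match
B. "cad" → match
C → match
D. "bdaddadbaacd" → no match
E. "aa" → no match — must end with "d"
F → match
G. "adaadaaad" → match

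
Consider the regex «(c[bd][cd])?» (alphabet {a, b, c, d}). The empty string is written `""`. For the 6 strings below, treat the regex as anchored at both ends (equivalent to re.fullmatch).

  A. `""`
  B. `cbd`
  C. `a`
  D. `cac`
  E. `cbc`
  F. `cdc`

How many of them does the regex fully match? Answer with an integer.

4

A → match
B → match
C → no match
D → no match
E → match
F → match
Total matched: 4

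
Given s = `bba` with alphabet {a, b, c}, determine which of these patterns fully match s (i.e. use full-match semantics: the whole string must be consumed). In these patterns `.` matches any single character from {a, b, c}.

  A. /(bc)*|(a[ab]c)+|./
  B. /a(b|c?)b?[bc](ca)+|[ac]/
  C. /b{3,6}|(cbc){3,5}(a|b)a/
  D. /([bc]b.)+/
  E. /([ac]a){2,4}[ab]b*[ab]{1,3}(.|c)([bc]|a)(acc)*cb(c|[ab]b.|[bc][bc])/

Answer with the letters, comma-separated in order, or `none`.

D

A → no match
B → no match
C → no match
D → match
E → no match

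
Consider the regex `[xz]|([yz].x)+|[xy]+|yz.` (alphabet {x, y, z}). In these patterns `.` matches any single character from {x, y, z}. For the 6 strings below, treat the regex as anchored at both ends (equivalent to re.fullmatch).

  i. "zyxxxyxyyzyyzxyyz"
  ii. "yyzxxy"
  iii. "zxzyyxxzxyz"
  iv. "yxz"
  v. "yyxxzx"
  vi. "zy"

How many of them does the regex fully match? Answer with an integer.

i → no match
ii. "yyzxxy" → no match
iii. "zxzyyxxzxyz" → no match
iv. "yxz" → no match
v. "yyxxzx" → no match
vi. "zy" → no match
Total matched: 0

0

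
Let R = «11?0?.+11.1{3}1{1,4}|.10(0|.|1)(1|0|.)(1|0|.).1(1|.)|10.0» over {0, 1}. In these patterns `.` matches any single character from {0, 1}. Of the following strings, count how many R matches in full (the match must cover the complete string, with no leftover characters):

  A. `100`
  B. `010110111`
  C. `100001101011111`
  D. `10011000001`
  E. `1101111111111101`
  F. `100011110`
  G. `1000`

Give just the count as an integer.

2

A → no match
B → match
C → no match
D → no match
E → no match
F → no match
G → match
Total matched: 2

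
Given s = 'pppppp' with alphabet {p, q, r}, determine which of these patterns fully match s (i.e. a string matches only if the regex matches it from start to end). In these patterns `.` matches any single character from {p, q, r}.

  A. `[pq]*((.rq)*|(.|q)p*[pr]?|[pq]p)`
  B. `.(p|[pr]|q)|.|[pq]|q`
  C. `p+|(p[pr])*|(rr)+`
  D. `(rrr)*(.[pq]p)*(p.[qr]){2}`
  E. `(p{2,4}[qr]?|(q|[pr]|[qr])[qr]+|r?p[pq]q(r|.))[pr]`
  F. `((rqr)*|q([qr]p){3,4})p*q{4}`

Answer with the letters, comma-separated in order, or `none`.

A, C

A → match
B → no match
C → match
D → no match
E → no match
F → no match — must end with 'q'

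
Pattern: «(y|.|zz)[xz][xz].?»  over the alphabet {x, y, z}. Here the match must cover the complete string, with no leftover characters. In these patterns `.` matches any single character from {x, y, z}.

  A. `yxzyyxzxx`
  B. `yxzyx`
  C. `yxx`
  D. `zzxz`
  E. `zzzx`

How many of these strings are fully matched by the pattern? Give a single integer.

A → no match
B → no match
C → match
D → match
E → match
Total matched: 3

3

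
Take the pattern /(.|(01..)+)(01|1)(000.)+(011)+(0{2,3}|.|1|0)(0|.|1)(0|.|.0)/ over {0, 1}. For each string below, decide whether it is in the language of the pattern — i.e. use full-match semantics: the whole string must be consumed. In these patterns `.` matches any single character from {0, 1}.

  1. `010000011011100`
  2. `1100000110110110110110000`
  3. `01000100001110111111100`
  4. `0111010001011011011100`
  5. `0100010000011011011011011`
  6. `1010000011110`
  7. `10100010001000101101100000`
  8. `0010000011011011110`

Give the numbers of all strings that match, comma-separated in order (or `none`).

1, 2, 4, 5, 6, 7, 8

1 → match
2 → match
3 → no match
4 → match
5 → match
6 → match
7 → match
8 → match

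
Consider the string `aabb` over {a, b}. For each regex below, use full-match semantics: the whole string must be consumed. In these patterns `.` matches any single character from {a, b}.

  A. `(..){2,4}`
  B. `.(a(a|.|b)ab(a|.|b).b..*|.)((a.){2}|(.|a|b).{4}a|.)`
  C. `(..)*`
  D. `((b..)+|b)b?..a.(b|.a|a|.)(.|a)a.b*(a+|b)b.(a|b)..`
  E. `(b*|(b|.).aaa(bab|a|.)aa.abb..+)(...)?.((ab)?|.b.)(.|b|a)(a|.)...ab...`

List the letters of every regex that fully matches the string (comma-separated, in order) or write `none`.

A → match
B → no match
C → match
D → no match — must start with `b`
E → no match

A, C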